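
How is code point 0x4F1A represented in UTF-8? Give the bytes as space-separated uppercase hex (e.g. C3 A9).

U+4F1A = 0x4F1A = 20250 decimal. In range U+0800–U+FFFF → 3-byte form: 1110xxxx 10xxxxxx 10xxxxxx.
Binary (16 bits): 0100111100011010.
Split 4+6+6: 0100 | 111100 | 011010.
Byte 1: 11100100 = 0xE4.
Byte 2: 10111100 = 0xBC.
Byte 3: 10011010 = 0x9A.

E4 BC 9A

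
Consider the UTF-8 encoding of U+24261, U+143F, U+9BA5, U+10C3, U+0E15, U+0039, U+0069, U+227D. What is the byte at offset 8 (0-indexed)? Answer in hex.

0xAE

U+24261 → 4-byte form F0 A4 89 A1 at offsets 0–3.
U+143F → 3-byte form E1 90 BF at offsets 4–6.
U+9BA5 → 3-byte form E9 AE A5 at offsets 7–9.
Offset 8 falls in char 3's range; it's byte 2 of E9 AE A5 = 0xAE.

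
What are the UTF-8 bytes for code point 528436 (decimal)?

U+81034 = 0x81034 = 528436 decimal. In range U+10000–U+10FFFF → 4-byte form: 11110xxx 10xxxxxx 10xxxxxx 10xxxxxx.
Binary (21 bits): 010000001000000110100.
Split 3+6+6+6: 010 | 000001 | 000000 | 110100.
Byte 1: 11110010 = 0xF2.
Byte 2: 10000001 = 0x81.
Byte 3: 10000000 = 0x80.
Byte 4: 10110100 = 0xB4.

F2 81 80 B4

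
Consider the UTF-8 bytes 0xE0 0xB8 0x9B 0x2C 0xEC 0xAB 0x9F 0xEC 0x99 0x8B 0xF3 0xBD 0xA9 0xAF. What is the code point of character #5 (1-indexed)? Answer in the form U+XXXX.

U+FDA6F

Offset 0: leading byte 0xE0 = 11100000 → 3-byte char #1 = E0 B8 9B.
Offset 3: leading byte 0x2C = 00101100 → 1-byte char #2 = 2C.
Offset 4: leading byte 0xEC = 11101100 → 3-byte char #3 = EC AB 9F.
Offset 7: leading byte 0xEC = 11101100 → 3-byte char #4 = EC 99 8B.
Offset 10: leading byte 0xF3 = 11110011 → 4-byte char #5 = F3 BD A9 AF.
Leading byte 0xF3 = 11110011 matches 11110xxx → 4-byte sequence.
Byte 1: 0xF3 = 11110011, payload 011 (3 bits).
Byte 2: 0xBD = 10111101 (10xxxxxx ✓), payload 111101.
Byte 3: 0xA9 = 10101001 (10xxxxxx ✓), payload 101001.
Byte 4: 0xAF = 10101111 (10xxxxxx ✓), payload 101111.
Concatenate: 011111101101001101111 = 0xFDA6F (21 bits → U+FDA6F).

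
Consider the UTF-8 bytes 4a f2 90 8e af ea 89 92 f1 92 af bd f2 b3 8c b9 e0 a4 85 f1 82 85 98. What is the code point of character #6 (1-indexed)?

U+0905

Offset 0: leading byte 0x4A = 01001010 → 1-byte char #1 = 4A.
Offset 1: leading byte 0xF2 = 11110010 → 4-byte char #2 = F2 90 8E AF.
Offset 5: leading byte 0xEA = 11101010 → 3-byte char #3 = EA 89 92.
Offset 8: leading byte 0xF1 = 11110001 → 4-byte char #4 = F1 92 AF BD.
Offset 12: leading byte 0xF2 = 11110010 → 4-byte char #5 = F2 B3 8C B9.
Offset 16: leading byte 0xE0 = 11100000 → 3-byte char #6 = E0 A4 85.
Leading byte 0xE0 = 11100000 matches 1110xxxx → 3-byte sequence.
Byte 1: 0xE0 = 11100000, payload 0000 (4 bits).
Byte 2: 0xA4 = 10100100 (10xxxxxx ✓), payload 100100.
Byte 3: 0x85 = 10000101 (10xxxxxx ✓), payload 000101.
Concatenate: 0000100100000101 = 0x905 (16 bits → U+0905).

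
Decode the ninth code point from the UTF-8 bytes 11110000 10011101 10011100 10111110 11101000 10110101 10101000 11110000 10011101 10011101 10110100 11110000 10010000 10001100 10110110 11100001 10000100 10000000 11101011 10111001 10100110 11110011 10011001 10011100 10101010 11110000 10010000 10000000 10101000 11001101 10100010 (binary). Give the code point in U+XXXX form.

U+0362

Offset 0: leading byte 0xF0 = 11110000 → 4-byte char #1 = F0 9D 9C BE.
Offset 4: leading byte 0xE8 = 11101000 → 3-byte char #2 = E8 B5 A8.
Offset 7: leading byte 0xF0 = 11110000 → 4-byte char #3 = F0 9D 9D B4.
Offset 11: leading byte 0xF0 = 11110000 → 4-byte char #4 = F0 90 8C B6.
Offset 15: leading byte 0xE1 = 11100001 → 3-byte char #5 = E1 84 80.
Offset 18: leading byte 0xEB = 11101011 → 3-byte char #6 = EB B9 A6.
Offset 21: leading byte 0xF3 = 11110011 → 4-byte char #7 = F3 99 9C AA.
Offset 25: leading byte 0xF0 = 11110000 → 4-byte char #8 = F0 90 80 A8.
Offset 29: leading byte 0xCD = 11001101 → 2-byte char #9 = CD A2.
Leading byte 0xCD = 11001101 matches 110xxxxx → 2-byte sequence.
Byte 1: 0xCD = 11001101, payload 01101 (5 bits).
Byte 2: 0xA2 = 10100010 (10xxxxxx ✓), payload 100010.
Concatenate: 01101100010 = 0x362 (11 bits → U+0362).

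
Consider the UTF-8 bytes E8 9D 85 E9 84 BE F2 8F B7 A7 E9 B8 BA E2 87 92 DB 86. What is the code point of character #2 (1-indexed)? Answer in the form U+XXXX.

U+913E

Offset 0: leading byte 0xE8 = 11101000 → 3-byte char #1 = E8 9D 85.
Offset 3: leading byte 0xE9 = 11101001 → 3-byte char #2 = E9 84 BE.
Leading byte 0xE9 = 11101001 matches 1110xxxx → 3-byte sequence.
Byte 1: 0xE9 = 11101001, payload 1001 (4 bits).
Byte 2: 0x84 = 10000100 (10xxxxxx ✓), payload 000100.
Byte 3: 0xBE = 10111110 (10xxxxxx ✓), payload 111110.
Concatenate: 1001000100111110 = 0x913E (16 bits → U+913E).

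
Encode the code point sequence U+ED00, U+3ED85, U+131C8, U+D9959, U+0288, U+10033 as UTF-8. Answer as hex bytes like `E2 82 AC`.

U+ED00: 3-byte form → EE B4 80.
U+3ED85: 4-byte form → F0 BE B6 85.
U+131C8: 4-byte form → F0 93 87 88.
U+D9959: 4-byte form → F3 99 A5 99.
U+0288: 2-byte form → CA 88.
U+10033: 4-byte form → F0 90 80 B3.
Concatenated (21 bytes): EE B4 80 F0 BE B6 85 F0 93 87 88 F3 99 A5 99 CA 88 F0 90 80 B3.

EE B4 80 F0 BE B6 85 F0 93 87 88 F3 99 A5 99 CA 88 F0 90 80 B3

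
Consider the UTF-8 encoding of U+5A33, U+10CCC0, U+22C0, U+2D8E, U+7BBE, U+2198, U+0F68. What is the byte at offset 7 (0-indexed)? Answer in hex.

U+5A33 → 3-byte form E5 A8 B3 at offsets 0–2.
U+10CCC0 → 4-byte form F4 8C B3 80 at offsets 3–6.
U+22C0 → 3-byte form E2 8B 80 at offsets 7–9.
Offset 7 falls in char 3's range; it's byte 1 of E2 8B 80 = 0xE2.

0xE2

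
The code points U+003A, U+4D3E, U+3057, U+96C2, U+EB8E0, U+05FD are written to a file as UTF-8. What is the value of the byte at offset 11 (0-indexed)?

0xAB

U+003A → 1-byte form 3A at offsets 0–0.
U+4D3E → 3-byte form E4 B4 BE at offsets 1–3.
U+3057 → 3-byte form E3 81 97 at offsets 4–6.
U+96C2 → 3-byte form E9 9B 82 at offsets 7–9.
U+EB8E0 → 4-byte form F3 AB A3 A0 at offsets 10–13.
Offset 11 falls in char 5's range; it's byte 2 of F3 AB A3 A0 = 0xAB.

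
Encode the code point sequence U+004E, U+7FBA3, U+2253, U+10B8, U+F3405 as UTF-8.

4E F1 BF AE A3 E2 89 93 E1 82 B8 F3 B3 90 85

U+004E: 1-byte form → 4E.
U+7FBA3: 4-byte form → F1 BF AE A3.
U+2253: 3-byte form → E2 89 93.
U+10B8: 3-byte form → E1 82 B8.
U+F3405: 4-byte form → F3 B3 90 85.
Concatenated (15 bytes): 4E F1 BF AE A3 E2 89 93 E1 82 B8 F3 B3 90 85.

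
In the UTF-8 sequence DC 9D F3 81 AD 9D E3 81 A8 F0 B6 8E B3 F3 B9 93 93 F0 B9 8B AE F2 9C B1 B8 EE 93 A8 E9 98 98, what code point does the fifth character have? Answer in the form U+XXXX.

U+F94D3

Offset 0: leading byte 0xDC = 11011100 → 2-byte char #1 = DC 9D.
Offset 2: leading byte 0xF3 = 11110011 → 4-byte char #2 = F3 81 AD 9D.
Offset 6: leading byte 0xE3 = 11100011 → 3-byte char #3 = E3 81 A8.
Offset 9: leading byte 0xF0 = 11110000 → 4-byte char #4 = F0 B6 8E B3.
Offset 13: leading byte 0xF3 = 11110011 → 4-byte char #5 = F3 B9 93 93.
Leading byte 0xF3 = 11110011 matches 11110xxx → 4-byte sequence.
Byte 1: 0xF3 = 11110011, payload 011 (3 bits).
Byte 2: 0xB9 = 10111001 (10xxxxxx ✓), payload 111001.
Byte 3: 0x93 = 10010011 (10xxxxxx ✓), payload 010011.
Byte 4: 0x93 = 10010011 (10xxxxxx ✓), payload 010011.
Concatenate: 011111001010011010011 = 0xF94D3 (21 bits → U+F94D3).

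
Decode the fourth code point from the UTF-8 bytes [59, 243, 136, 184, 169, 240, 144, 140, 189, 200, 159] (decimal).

Offset 0: leading byte 0x3B = 00111011 → 1-byte char #1 = 3B.
Offset 1: leading byte 0xF3 = 11110011 → 4-byte char #2 = F3 88 B8 A9.
Offset 5: leading byte 0xF0 = 11110000 → 4-byte char #3 = F0 90 8C BD.
Offset 9: leading byte 0xC8 = 11001000 → 2-byte char #4 = C8 9F.
Leading byte 0xC8 = 11001000 matches 110xxxxx → 2-byte sequence.
Byte 1: 0xC8 = 11001000, payload 01000 (5 bits).
Byte 2: 0x9F = 10011111 (10xxxxxx ✓), payload 011111.
Concatenate: 01000011111 = 0x21F (11 bits → U+021F).

U+021F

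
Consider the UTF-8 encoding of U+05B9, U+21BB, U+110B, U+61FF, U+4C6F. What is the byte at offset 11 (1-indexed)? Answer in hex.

1-indexed offset 11 is 0-indexed offset 10.
U+05B9 → 2-byte form D6 B9 at offsets 0–1.
U+21BB → 3-byte form E2 86 BB at offsets 2–4.
U+110B → 3-byte form E1 84 8B at offsets 5–7.
U+61FF → 3-byte form E6 87 BF at offsets 8–10.
Offset 10 falls in char 4's range; it's byte 3 of E6 87 BF = 0xBF.

0xBF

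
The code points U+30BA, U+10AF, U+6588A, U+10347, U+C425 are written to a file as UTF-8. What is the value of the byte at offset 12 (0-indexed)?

U+30BA → 3-byte form E3 82 BA at offsets 0–2.
U+10AF → 3-byte form E1 82 AF at offsets 3–5.
U+6588A → 4-byte form F1 A5 A2 8A at offsets 6–9.
U+10347 → 4-byte form F0 90 8D 87 at offsets 10–13.
Offset 12 falls in char 4's range; it's byte 3 of F0 90 8D 87 = 0x8D.

0x8D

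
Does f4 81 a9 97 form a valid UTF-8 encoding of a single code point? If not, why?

Leading byte 0xF4 = 11110100 → 4-byte form.
Continuation bytes 0x81=10000001, 0xA9=10101001, 0x97=10010111 all match 10xxxxxx.
Decoded value 0x101A57 is ≥ 0x10000 (shortest form) and not a surrogate.

valid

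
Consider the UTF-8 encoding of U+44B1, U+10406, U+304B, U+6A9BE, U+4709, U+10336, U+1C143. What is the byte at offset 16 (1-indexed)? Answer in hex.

0x9C

1-indexed offset 16 is 0-indexed offset 15.
U+44B1 → 3-byte form E4 92 B1 at offsets 0–2.
U+10406 → 4-byte form F0 90 90 86 at offsets 3–6.
U+304B → 3-byte form E3 81 8B at offsets 7–9.
U+6A9BE → 4-byte form F1 AA A6 BE at offsets 10–13.
U+4709 → 3-byte form E4 9C 89 at offsets 14–16.
Offset 15 falls in char 5's range; it's byte 2 of E4 9C 89 = 0x9C.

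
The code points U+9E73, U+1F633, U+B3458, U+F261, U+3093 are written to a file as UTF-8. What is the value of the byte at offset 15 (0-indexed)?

0x82

U+9E73 → 3-byte form E9 B9 B3 at offsets 0–2.
U+1F633 → 4-byte form F0 9F 98 B3 at offsets 3–6.
U+B3458 → 4-byte form F2 B3 91 98 at offsets 7–10.
U+F261 → 3-byte form EF 89 A1 at offsets 11–13.
U+3093 → 3-byte form E3 82 93 at offsets 14–16.
Offset 15 falls in char 5's range; it's byte 2 of E3 82 93 = 0x82.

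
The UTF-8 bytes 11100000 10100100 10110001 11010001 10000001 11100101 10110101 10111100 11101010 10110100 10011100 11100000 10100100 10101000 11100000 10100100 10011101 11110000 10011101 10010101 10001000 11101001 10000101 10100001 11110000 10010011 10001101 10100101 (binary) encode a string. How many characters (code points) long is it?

9

Byte at offset 0: 0xE0 = 11100000 → 3-byte char (#1). Advance 3.
Byte at offset 3: 0xD1 = 11010001 → 2-byte char (#2). Advance 2.
Byte at offset 5: 0xE5 = 11100101 → 3-byte char (#3). Advance 3.
Byte at offset 8: 0xEA = 11101010 → 3-byte char (#4). Advance 3.
Byte at offset 11: 0xE0 = 11100000 → 3-byte char (#5). Advance 3.
Byte at offset 14: 0xE0 = 11100000 → 3-byte char (#6). Advance 3.
Byte at offset 17: 0xF0 = 11110000 → 4-byte char (#7). Advance 4.
Byte at offset 21: 0xE9 = 11101001 → 3-byte char (#8). Advance 3.
Byte at offset 24: 0xF0 = 11110000 → 4-byte char (#9). Advance 4.
Reached end at offset 28 after 9 code points.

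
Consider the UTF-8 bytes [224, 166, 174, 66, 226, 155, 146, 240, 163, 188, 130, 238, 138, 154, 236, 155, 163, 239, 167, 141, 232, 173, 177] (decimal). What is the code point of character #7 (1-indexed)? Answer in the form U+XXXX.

Offset 0: leading byte 0xE0 = 11100000 → 3-byte char #1 = E0 A6 AE.
Offset 3: leading byte 0x42 = 01000010 → 1-byte char #2 = 42.
Offset 4: leading byte 0xE2 = 11100010 → 3-byte char #3 = E2 9B 92.
Offset 7: leading byte 0xF0 = 11110000 → 4-byte char #4 = F0 A3 BC 82.
Offset 11: leading byte 0xEE = 11101110 → 3-byte char #5 = EE 8A 9A.
Offset 14: leading byte 0xEC = 11101100 → 3-byte char #6 = EC 9B A3.
Offset 17: leading byte 0xEF = 11101111 → 3-byte char #7 = EF A7 8D.
Leading byte 0xEF = 11101111 matches 1110xxxx → 3-byte sequence.
Byte 1: 0xEF = 11101111, payload 1111 (4 bits).
Byte 2: 0xA7 = 10100111 (10xxxxxx ✓), payload 100111.
Byte 3: 0x8D = 10001101 (10xxxxxx ✓), payload 001101.
Concatenate: 1111100111001101 = 0xF9CD (16 bits → U+F9CD).

U+F9CD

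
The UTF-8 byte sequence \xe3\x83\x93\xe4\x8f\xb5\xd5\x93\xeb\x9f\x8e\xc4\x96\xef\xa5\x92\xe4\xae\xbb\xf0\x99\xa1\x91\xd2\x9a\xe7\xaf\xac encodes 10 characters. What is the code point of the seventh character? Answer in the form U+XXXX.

U+4BBB

Offset 0: leading byte 0xE3 = 11100011 → 3-byte char #1 = E3 83 93.
Offset 3: leading byte 0xE4 = 11100100 → 3-byte char #2 = E4 8F B5.
Offset 6: leading byte 0xD5 = 11010101 → 2-byte char #3 = D5 93.
Offset 8: leading byte 0xEB = 11101011 → 3-byte char #4 = EB 9F 8E.
Offset 11: leading byte 0xC4 = 11000100 → 2-byte char #5 = C4 96.
Offset 13: leading byte 0xEF = 11101111 → 3-byte char #6 = EF A5 92.
Offset 16: leading byte 0xE4 = 11100100 → 3-byte char #7 = E4 AE BB.
Leading byte 0xE4 = 11100100 matches 1110xxxx → 3-byte sequence.
Byte 1: 0xE4 = 11100100, payload 0100 (4 bits).
Byte 2: 0xAE = 10101110 (10xxxxxx ✓), payload 101110.
Byte 3: 0xBB = 10111011 (10xxxxxx ✓), payload 111011.
Concatenate: 0100101110111011 = 0x4BBB (16 bits → U+4BBB).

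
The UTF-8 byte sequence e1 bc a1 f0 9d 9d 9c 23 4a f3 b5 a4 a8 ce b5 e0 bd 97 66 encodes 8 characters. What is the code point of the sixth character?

U+03B5

Offset 0: leading byte 0xE1 = 11100001 → 3-byte char #1 = E1 BC A1.
Offset 3: leading byte 0xF0 = 11110000 → 4-byte char #2 = F0 9D 9D 9C.
Offset 7: leading byte 0x23 = 00100011 → 1-byte char #3 = 23.
Offset 8: leading byte 0x4A = 01001010 → 1-byte char #4 = 4A.
Offset 9: leading byte 0xF3 = 11110011 → 4-byte char #5 = F3 B5 A4 A8.
Offset 13: leading byte 0xCE = 11001110 → 2-byte char #6 = CE B5.
Leading byte 0xCE = 11001110 matches 110xxxxx → 2-byte sequence.
Byte 1: 0xCE = 11001110, payload 01110 (5 bits).
Byte 2: 0xB5 = 10110101 (10xxxxxx ✓), payload 110101.
Concatenate: 01110110101 = 0x3B5 (11 bits → U+03B5).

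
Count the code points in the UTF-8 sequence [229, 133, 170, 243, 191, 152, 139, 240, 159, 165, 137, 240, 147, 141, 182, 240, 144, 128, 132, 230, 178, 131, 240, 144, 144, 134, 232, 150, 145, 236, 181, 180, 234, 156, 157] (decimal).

10

Byte at offset 0: 0xE5 = 11100101 → 3-byte char (#1). Advance 3.
Byte at offset 3: 0xF3 = 11110011 → 4-byte char (#2). Advance 4.
Byte at offset 7: 0xF0 = 11110000 → 4-byte char (#3). Advance 4.
Byte at offset 11: 0xF0 = 11110000 → 4-byte char (#4). Advance 4.
Byte at offset 15: 0xF0 = 11110000 → 4-byte char (#5). Advance 4.
Byte at offset 19: 0xE6 = 11100110 → 3-byte char (#6). Advance 3.
Byte at offset 22: 0xF0 = 11110000 → 4-byte char (#7). Advance 4.
Byte at offset 26: 0xE8 = 11101000 → 3-byte char (#8). Advance 3.
Byte at offset 29: 0xEC = 11101100 → 3-byte char (#9). Advance 3.
Byte at offset 32: 0xEA = 11101010 → 3-byte char (#10). Advance 3.
Reached end at offset 35 after 10 code points.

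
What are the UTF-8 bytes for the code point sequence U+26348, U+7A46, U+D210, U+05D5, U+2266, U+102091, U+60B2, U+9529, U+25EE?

U+26348: 4-byte form → F0 A6 8D 88.
U+7A46: 3-byte form → E7 A9 86.
U+D210: 3-byte form → ED 88 90.
U+05D5: 2-byte form → D7 95.
U+2266: 3-byte form → E2 89 A6.
U+102091: 4-byte form → F4 82 82 91.
U+60B2: 3-byte form → E6 82 B2.
U+9529: 3-byte form → E9 94 A9.
U+25EE: 3-byte form → E2 97 AE.
Concatenated (28 bytes): F0 A6 8D 88 E7 A9 86 ED 88 90 D7 95 E2 89 A6 F4 82 82 91 E6 82 B2 E9 94 A9 E2 97 AE.

F0 A6 8D 88 E7 A9 86 ED 88 90 D7 95 E2 89 A6 F4 82 82 91 E6 82 B2 E9 94 A9 E2 97 AE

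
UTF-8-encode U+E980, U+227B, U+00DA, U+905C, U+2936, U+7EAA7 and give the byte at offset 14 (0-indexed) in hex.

U+E980 → 3-byte form EE A6 80 at offsets 0–2.
U+227B → 3-byte form E2 89 BB at offsets 3–5.
U+00DA → 2-byte form C3 9A at offsets 6–7.
U+905C → 3-byte form E9 81 9C at offsets 8–10.
U+2936 → 3-byte form E2 A4 B6 at offsets 11–13.
U+7EAA7 → 4-byte form F1 BE AA A7 at offsets 14–17.
Offset 14 falls in char 6's range; it's byte 1 of F1 BE AA A7 = 0xF1.

0xF1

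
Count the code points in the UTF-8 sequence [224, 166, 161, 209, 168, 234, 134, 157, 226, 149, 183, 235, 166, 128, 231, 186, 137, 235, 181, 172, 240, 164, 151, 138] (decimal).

8

Byte at offset 0: 0xE0 = 11100000 → 3-byte char (#1). Advance 3.
Byte at offset 3: 0xD1 = 11010001 → 2-byte char (#2). Advance 2.
Byte at offset 5: 0xEA = 11101010 → 3-byte char (#3). Advance 3.
Byte at offset 8: 0xE2 = 11100010 → 3-byte char (#4). Advance 3.
Byte at offset 11: 0xEB = 11101011 → 3-byte char (#5). Advance 3.
Byte at offset 14: 0xE7 = 11100111 → 3-byte char (#6). Advance 3.
Byte at offset 17: 0xEB = 11101011 → 3-byte char (#7). Advance 3.
Byte at offset 20: 0xF0 = 11110000 → 4-byte char (#8). Advance 4.
Reached end at offset 24 after 8 code points.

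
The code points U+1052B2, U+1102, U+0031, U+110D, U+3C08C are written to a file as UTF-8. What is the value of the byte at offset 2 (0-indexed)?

U+1052B2 → 4-byte form F4 85 8A B2 at offsets 0–3.
Offset 2 falls in char 1's range; it's byte 3 of F4 85 8A B2 = 0x8A.

0x8A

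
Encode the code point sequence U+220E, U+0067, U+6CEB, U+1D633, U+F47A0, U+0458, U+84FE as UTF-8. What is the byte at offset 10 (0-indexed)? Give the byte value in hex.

U+220E → 3-byte form E2 88 8E at offsets 0–2.
U+0067 → 1-byte form 67 at offsets 3–3.
U+6CEB → 3-byte form E6 B3 AB at offsets 4–6.
U+1D633 → 4-byte form F0 9D 98 B3 at offsets 7–10.
Offset 10 falls in char 4's range; it's byte 4 of F0 9D 98 B3 = 0xB3.

0xB3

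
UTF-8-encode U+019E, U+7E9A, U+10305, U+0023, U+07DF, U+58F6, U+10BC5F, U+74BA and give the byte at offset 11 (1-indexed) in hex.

1-indexed offset 11 is 0-indexed offset 10.
U+019E → 2-byte form C6 9E at offsets 0–1.
U+7E9A → 3-byte form E7 BA 9A at offsets 2–4.
U+10305 → 4-byte form F0 90 8C 85 at offsets 5–8.
U+0023 → 1-byte form 23 at offsets 9–9.
U+07DF → 2-byte form DF 9F at offsets 10–11.
Offset 10 falls in char 5's range; it's byte 1 of DF 9F = 0xDF.

0xDF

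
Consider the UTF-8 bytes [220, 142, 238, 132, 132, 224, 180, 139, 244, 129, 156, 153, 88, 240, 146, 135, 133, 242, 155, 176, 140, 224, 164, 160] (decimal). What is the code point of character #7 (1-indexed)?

U+9BC0C

Offset 0: leading byte 0xDC = 11011100 → 2-byte char #1 = DC 8E.
Offset 2: leading byte 0xEE = 11101110 → 3-byte char #2 = EE 84 84.
Offset 5: leading byte 0xE0 = 11100000 → 3-byte char #3 = E0 B4 8B.
Offset 8: leading byte 0xF4 = 11110100 → 4-byte char #4 = F4 81 9C 99.
Offset 12: leading byte 0x58 = 01011000 → 1-byte char #5 = 58.
Offset 13: leading byte 0xF0 = 11110000 → 4-byte char #6 = F0 92 87 85.
Offset 17: leading byte 0xF2 = 11110010 → 4-byte char #7 = F2 9B B0 8C.
Leading byte 0xF2 = 11110010 matches 11110xxx → 4-byte sequence.
Byte 1: 0xF2 = 11110010, payload 010 (3 bits).
Byte 2: 0x9B = 10011011 (10xxxxxx ✓), payload 011011.
Byte 3: 0xB0 = 10110000 (10xxxxxx ✓), payload 110000.
Byte 4: 0x8C = 10001100 (10xxxxxx ✓), payload 001100.
Concatenate: 010011011110000001100 = 0x9BC0C (21 bits → U+9BC0C).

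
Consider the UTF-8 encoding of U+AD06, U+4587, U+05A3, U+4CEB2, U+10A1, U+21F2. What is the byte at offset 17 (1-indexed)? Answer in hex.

0x87

1-indexed offset 17 is 0-indexed offset 16.
U+AD06 → 3-byte form EA B4 86 at offsets 0–2.
U+4587 → 3-byte form E4 96 87 at offsets 3–5.
U+05A3 → 2-byte form D6 A3 at offsets 6–7.
U+4CEB2 → 4-byte form F1 8C BA B2 at offsets 8–11.
U+10A1 → 3-byte form E1 82 A1 at offsets 12–14.
U+21F2 → 3-byte form E2 87 B2 at offsets 15–17.
Offset 16 falls in char 6's range; it's byte 2 of E2 87 B2 = 0x87.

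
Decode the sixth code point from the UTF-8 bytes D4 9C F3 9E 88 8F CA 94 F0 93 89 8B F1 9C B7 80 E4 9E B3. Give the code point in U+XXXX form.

Offset 0: leading byte 0xD4 = 11010100 → 2-byte char #1 = D4 9C.
Offset 2: leading byte 0xF3 = 11110011 → 4-byte char #2 = F3 9E 88 8F.
Offset 6: leading byte 0xCA = 11001010 → 2-byte char #3 = CA 94.
Offset 8: leading byte 0xF0 = 11110000 → 4-byte char #4 = F0 93 89 8B.
Offset 12: leading byte 0xF1 = 11110001 → 4-byte char #5 = F1 9C B7 80.
Offset 16: leading byte 0xE4 = 11100100 → 3-byte char #6 = E4 9E B3.
Leading byte 0xE4 = 11100100 matches 1110xxxx → 3-byte sequence.
Byte 1: 0xE4 = 11100100, payload 0100 (4 bits).
Byte 2: 0x9E = 10011110 (10xxxxxx ✓), payload 011110.
Byte 3: 0xB3 = 10110011 (10xxxxxx ✓), payload 110011.
Concatenate: 0100011110110011 = 0x47B3 (16 bits → U+47B3).

U+47B3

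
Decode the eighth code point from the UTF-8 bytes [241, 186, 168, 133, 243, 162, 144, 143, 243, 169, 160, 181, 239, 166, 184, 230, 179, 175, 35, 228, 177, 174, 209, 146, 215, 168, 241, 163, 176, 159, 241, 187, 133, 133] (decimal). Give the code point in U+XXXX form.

Offset 0: leading byte 0xF1 = 11110001 → 4-byte char #1 = F1 BA A8 85.
Offset 4: leading byte 0xF3 = 11110011 → 4-byte char #2 = F3 A2 90 8F.
Offset 8: leading byte 0xF3 = 11110011 → 4-byte char #3 = F3 A9 A0 B5.
Offset 12: leading byte 0xEF = 11101111 → 3-byte char #4 = EF A6 B8.
Offset 15: leading byte 0xE6 = 11100110 → 3-byte char #5 = E6 B3 AF.
Offset 18: leading byte 0x23 = 00100011 → 1-byte char #6 = 23.
Offset 19: leading byte 0xE4 = 11100100 → 3-byte char #7 = E4 B1 AE.
Offset 22: leading byte 0xD1 = 11010001 → 2-byte char #8 = D1 92.
Leading byte 0xD1 = 11010001 matches 110xxxxx → 2-byte sequence.
Byte 1: 0xD1 = 11010001, payload 10001 (5 bits).
Byte 2: 0x92 = 10010010 (10xxxxxx ✓), payload 010010.
Concatenate: 10001010010 = 0x452 (11 bits → U+0452).

U+0452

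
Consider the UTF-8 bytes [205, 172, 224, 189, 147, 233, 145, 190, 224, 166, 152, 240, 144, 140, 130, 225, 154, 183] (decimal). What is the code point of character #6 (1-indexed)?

U+16B7

Offset 0: leading byte 0xCD = 11001101 → 2-byte char #1 = CD AC.
Offset 2: leading byte 0xE0 = 11100000 → 3-byte char #2 = E0 BD 93.
Offset 5: leading byte 0xE9 = 11101001 → 3-byte char #3 = E9 91 BE.
Offset 8: leading byte 0xE0 = 11100000 → 3-byte char #4 = E0 A6 98.
Offset 11: leading byte 0xF0 = 11110000 → 4-byte char #5 = F0 90 8C 82.
Offset 15: leading byte 0xE1 = 11100001 → 3-byte char #6 = E1 9A B7.
Leading byte 0xE1 = 11100001 matches 1110xxxx → 3-byte sequence.
Byte 1: 0xE1 = 11100001, payload 0001 (4 bits).
Byte 2: 0x9A = 10011010 (10xxxxxx ✓), payload 011010.
Byte 3: 0xB7 = 10110111 (10xxxxxx ✓), payload 110111.
Concatenate: 0001011010110111 = 0x16B7 (16 bits → U+16B7).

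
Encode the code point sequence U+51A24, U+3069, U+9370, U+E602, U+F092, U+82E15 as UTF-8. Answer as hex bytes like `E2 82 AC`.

F1 91 A8 A4 E3 81 A9 E9 8D B0 EE 98 82 EF 82 92 F2 82 B8 95

U+51A24: 4-byte form → F1 91 A8 A4.
U+3069: 3-byte form → E3 81 A9.
U+9370: 3-byte form → E9 8D B0.
U+E602: 3-byte form → EE 98 82.
U+F092: 3-byte form → EF 82 92.
U+82E15: 4-byte form → F2 82 B8 95.
Concatenated (20 bytes): F1 91 A8 A4 E3 81 A9 E9 8D B0 EE 98 82 EF 82 92 F2 82 B8 95.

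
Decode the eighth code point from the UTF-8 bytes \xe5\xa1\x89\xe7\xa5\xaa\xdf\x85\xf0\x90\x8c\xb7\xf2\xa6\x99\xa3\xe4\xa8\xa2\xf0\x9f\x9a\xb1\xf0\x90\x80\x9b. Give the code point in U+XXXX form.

Offset 0: leading byte 0xE5 = 11100101 → 3-byte char #1 = E5 A1 89.
Offset 3: leading byte 0xE7 = 11100111 → 3-byte char #2 = E7 A5 AA.
Offset 6: leading byte 0xDF = 11011111 → 2-byte char #3 = DF 85.
Offset 8: leading byte 0xF0 = 11110000 → 4-byte char #4 = F0 90 8C B7.
Offset 12: leading byte 0xF2 = 11110010 → 4-byte char #5 = F2 A6 99 A3.
Offset 16: leading byte 0xE4 = 11100100 → 3-byte char #6 = E4 A8 A2.
Offset 19: leading byte 0xF0 = 11110000 → 4-byte char #7 = F0 9F 9A B1.
Offset 23: leading byte 0xF0 = 11110000 → 4-byte char #8 = F0 90 80 9B.
Leading byte 0xF0 = 11110000 matches 11110xxx → 4-byte sequence.
Byte 1: 0xF0 = 11110000, payload 000 (3 bits).
Byte 2: 0x90 = 10010000 (10xxxxxx ✓), payload 010000.
Byte 3: 0x80 = 10000000 (10xxxxxx ✓), payload 000000.
Byte 4: 0x9B = 10011011 (10xxxxxx ✓), payload 011011.
Concatenate: 000010000000000011011 = 0x1001B (21 bits → U+1001B).

U+1001B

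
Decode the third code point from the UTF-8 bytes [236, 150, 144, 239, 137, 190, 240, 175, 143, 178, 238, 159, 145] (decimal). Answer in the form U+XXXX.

Offset 0: leading byte 0xEC = 11101100 → 3-byte char #1 = EC 96 90.
Offset 3: leading byte 0xEF = 11101111 → 3-byte char #2 = EF 89 BE.
Offset 6: leading byte 0xF0 = 11110000 → 4-byte char #3 = F0 AF 8F B2.
Leading byte 0xF0 = 11110000 matches 11110xxx → 4-byte sequence.
Byte 1: 0xF0 = 11110000, payload 000 (3 bits).
Byte 2: 0xAF = 10101111 (10xxxxxx ✓), payload 101111.
Byte 3: 0x8F = 10001111 (10xxxxxx ✓), payload 001111.
Byte 4: 0xB2 = 10110010 (10xxxxxx ✓), payload 110010.
Concatenate: 000101111001111110010 = 0x2F3F2 (21 bits → U+2F3F2).

U+2F3F2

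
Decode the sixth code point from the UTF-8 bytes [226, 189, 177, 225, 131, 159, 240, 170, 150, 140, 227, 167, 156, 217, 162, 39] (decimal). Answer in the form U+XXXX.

Offset 0: leading byte 0xE2 = 11100010 → 3-byte char #1 = E2 BD B1.
Offset 3: leading byte 0xE1 = 11100001 → 3-byte char #2 = E1 83 9F.
Offset 6: leading byte 0xF0 = 11110000 → 4-byte char #3 = F0 AA 96 8C.
Offset 10: leading byte 0xE3 = 11100011 → 3-byte char #4 = E3 A7 9C.
Offset 13: leading byte 0xD9 = 11011001 → 2-byte char #5 = D9 A2.
Offset 15: leading byte 0x27 = 00100111 → 1-byte char #6 = 27.
Leading byte 0x27 = 00100111 matches 0xxxxxxx → 1-byte sequence.
Byte 1: 0x27 = 00100111, payload 0100111 (7 bits).
Concatenate: 0100111 = 0x27 (7 bits → U+0027).

U+0027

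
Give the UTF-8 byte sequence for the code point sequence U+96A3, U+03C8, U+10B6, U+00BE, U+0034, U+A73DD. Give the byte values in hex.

E9 9A A3 CF 88 E1 82 B6 C2 BE 34 F2 A7 8F 9D

U+96A3: 3-byte form → E9 9A A3.
U+03C8: 2-byte form → CF 88.
U+10B6: 3-byte form → E1 82 B6.
U+00BE: 2-byte form → C2 BE.
U+0034: 1-byte form → 34.
U+A73DD: 4-byte form → F2 A7 8F 9D.
Concatenated (15 bytes): E9 9A A3 CF 88 E1 82 B6 C2 BE 34 F2 A7 8F 9D.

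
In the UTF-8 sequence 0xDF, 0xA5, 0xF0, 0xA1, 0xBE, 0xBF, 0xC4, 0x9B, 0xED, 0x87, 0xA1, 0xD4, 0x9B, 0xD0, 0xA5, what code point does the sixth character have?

Offset 0: leading byte 0xDF = 11011111 → 2-byte char #1 = DF A5.
Offset 2: leading byte 0xF0 = 11110000 → 4-byte char #2 = F0 A1 BE BF.
Offset 6: leading byte 0xC4 = 11000100 → 2-byte char #3 = C4 9B.
Offset 8: leading byte 0xED = 11101101 → 3-byte char #4 = ED 87 A1.
Offset 11: leading byte 0xD4 = 11010100 → 2-byte char #5 = D4 9B.
Offset 13: leading byte 0xD0 = 11010000 → 2-byte char #6 = D0 A5.
Leading byte 0xD0 = 11010000 matches 110xxxxx → 2-byte sequence.
Byte 1: 0xD0 = 11010000, payload 10000 (5 bits).
Byte 2: 0xA5 = 10100101 (10xxxxxx ✓), payload 100101.
Concatenate: 10000100101 = 0x425 (11 bits → U+0425).

U+0425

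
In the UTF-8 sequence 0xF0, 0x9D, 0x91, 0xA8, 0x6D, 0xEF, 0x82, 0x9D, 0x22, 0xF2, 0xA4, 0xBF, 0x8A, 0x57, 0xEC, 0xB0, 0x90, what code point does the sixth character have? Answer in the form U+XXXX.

Offset 0: leading byte 0xF0 = 11110000 → 4-byte char #1 = F0 9D 91 A8.
Offset 4: leading byte 0x6D = 01101101 → 1-byte char #2 = 6D.
Offset 5: leading byte 0xEF = 11101111 → 3-byte char #3 = EF 82 9D.
Offset 8: leading byte 0x22 = 00100010 → 1-byte char #4 = 22.
Offset 9: leading byte 0xF2 = 11110010 → 4-byte char #5 = F2 A4 BF 8A.
Offset 13: leading byte 0x57 = 01010111 → 1-byte char #6 = 57.
Leading byte 0x57 = 01010111 matches 0xxxxxxx → 1-byte sequence.
Byte 1: 0x57 = 01010111, payload 1010111 (7 bits).
Concatenate: 1010111 = 0x57 (7 bits → U+0057).

U+0057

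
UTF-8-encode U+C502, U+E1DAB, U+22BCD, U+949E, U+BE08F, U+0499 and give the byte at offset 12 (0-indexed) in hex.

U+C502 → 3-byte form EC 94 82 at offsets 0–2.
U+E1DAB → 4-byte form F3 A1 B6 AB at offsets 3–6.
U+22BCD → 4-byte form F0 A2 AF 8D at offsets 7–10.
U+949E → 3-byte form E9 92 9E at offsets 11–13.
Offset 12 falls in char 4's range; it's byte 2 of E9 92 9E = 0x92.

0x92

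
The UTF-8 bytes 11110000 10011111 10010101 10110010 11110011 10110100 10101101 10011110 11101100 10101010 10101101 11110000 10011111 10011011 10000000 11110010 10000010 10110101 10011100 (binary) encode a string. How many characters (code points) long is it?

5

Byte at offset 0: 0xF0 = 11110000 → 4-byte char (#1). Advance 4.
Byte at offset 4: 0xF3 = 11110011 → 4-byte char (#2). Advance 4.
Byte at offset 8: 0xEC = 11101100 → 3-byte char (#3). Advance 3.
Byte at offset 11: 0xF0 = 11110000 → 4-byte char (#4). Advance 4.
Byte at offset 15: 0xF2 = 11110010 → 4-byte char (#5). Advance 4.
Reached end at offset 19 after 5 code points.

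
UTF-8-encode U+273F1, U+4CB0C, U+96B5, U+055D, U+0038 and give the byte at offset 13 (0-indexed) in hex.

U+273F1 → 4-byte form F0 A7 8F B1 at offsets 0–3.
U+4CB0C → 4-byte form F1 8C AC 8C at offsets 4–7.
U+96B5 → 3-byte form E9 9A B5 at offsets 8–10.
U+055D → 2-byte form D5 9D at offsets 11–12.
U+0038 → 1-byte form 38 at offsets 13–13.
Offset 13 falls in char 5's range; it's byte 1 of 38 = 0x38.

0x38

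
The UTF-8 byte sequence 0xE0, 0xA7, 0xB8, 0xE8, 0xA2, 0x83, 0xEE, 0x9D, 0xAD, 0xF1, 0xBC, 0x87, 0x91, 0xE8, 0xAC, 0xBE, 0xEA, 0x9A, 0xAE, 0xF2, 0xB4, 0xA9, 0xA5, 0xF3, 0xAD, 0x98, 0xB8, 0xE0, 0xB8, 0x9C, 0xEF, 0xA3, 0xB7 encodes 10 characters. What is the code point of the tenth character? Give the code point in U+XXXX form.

U+F8F7

Offset 0: leading byte 0xE0 = 11100000 → 3-byte char #1 = E0 A7 B8.
Offset 3: leading byte 0xE8 = 11101000 → 3-byte char #2 = E8 A2 83.
Offset 6: leading byte 0xEE = 11101110 → 3-byte char #3 = EE 9D AD.
Offset 9: leading byte 0xF1 = 11110001 → 4-byte char #4 = F1 BC 87 91.
Offset 13: leading byte 0xE8 = 11101000 → 3-byte char #5 = E8 AC BE.
Offset 16: leading byte 0xEA = 11101010 → 3-byte char #6 = EA 9A AE.
Offset 19: leading byte 0xF2 = 11110010 → 4-byte char #7 = F2 B4 A9 A5.
Offset 23: leading byte 0xF3 = 11110011 → 4-byte char #8 = F3 AD 98 B8.
Offset 27: leading byte 0xE0 = 11100000 → 3-byte char #9 = E0 B8 9C.
Offset 30: leading byte 0xEF = 11101111 → 3-byte char #10 = EF A3 B7.
Leading byte 0xEF = 11101111 matches 1110xxxx → 3-byte sequence.
Byte 1: 0xEF = 11101111, payload 1111 (4 bits).
Byte 2: 0xA3 = 10100011 (10xxxxxx ✓), payload 100011.
Byte 3: 0xB7 = 10110111 (10xxxxxx ✓), payload 110111.
Concatenate: 1111100011110111 = 0xF8F7 (16 bits → U+F8F7).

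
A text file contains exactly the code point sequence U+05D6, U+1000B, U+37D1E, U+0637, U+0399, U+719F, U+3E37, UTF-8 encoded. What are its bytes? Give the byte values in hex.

U+05D6: 2-byte form → D7 96.
U+1000B: 4-byte form → F0 90 80 8B.
U+37D1E: 4-byte form → F0 B7 B4 9E.
U+0637: 2-byte form → D8 B7.
U+0399: 2-byte form → CE 99.
U+719F: 3-byte form → E7 86 9F.
U+3E37: 3-byte form → E3 B8 B7.
Concatenated (20 bytes): D7 96 F0 90 80 8B F0 B7 B4 9E D8 B7 CE 99 E7 86 9F E3 B8 B7.

D7 96 F0 90 80 8B F0 B7 B4 9E D8 B7 CE 99 E7 86 9F E3 B8 B7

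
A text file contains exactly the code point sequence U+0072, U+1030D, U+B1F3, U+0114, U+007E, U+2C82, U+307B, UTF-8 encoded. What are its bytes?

72 F0 90 8C 8D EB 87 B3 C4 94 7E E2 B2 82 E3 81 BB

U+0072: 1-byte form → 72.
U+1030D: 4-byte form → F0 90 8C 8D.
U+B1F3: 3-byte form → EB 87 B3.
U+0114: 2-byte form → C4 94.
U+007E: 1-byte form → 7E.
U+2C82: 3-byte form → E2 B2 82.
U+307B: 3-byte form → E3 81 BB.
Concatenated (17 bytes): 72 F0 90 8C 8D EB 87 B3 C4 94 7E E2 B2 82 E3 81 BB.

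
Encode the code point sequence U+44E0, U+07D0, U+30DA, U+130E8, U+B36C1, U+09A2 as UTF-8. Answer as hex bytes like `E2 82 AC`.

U+44E0: 3-byte form → E4 93 A0.
U+07D0: 2-byte form → DF 90.
U+30DA: 3-byte form → E3 83 9A.
U+130E8: 4-byte form → F0 93 83 A8.
U+B36C1: 4-byte form → F2 B3 9B 81.
U+09A2: 3-byte form → E0 A6 A2.
Concatenated (19 bytes): E4 93 A0 DF 90 E3 83 9A F0 93 83 A8 F2 B3 9B 81 E0 A6 A2.

E4 93 A0 DF 90 E3 83 9A F0 93 83 A8 F2 B3 9B 81 E0 A6 A2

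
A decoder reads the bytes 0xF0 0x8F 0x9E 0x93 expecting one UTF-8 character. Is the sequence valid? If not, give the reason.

Leading byte 0xF0 = 11110000 → 4-byte form.
Continuation bytes all match 10xxxxxx. Payload decodes to 0xF793.
But 0xF793 < 0x10000, the minimum for a 4-byte sequence — this is an overlong encoding.

invalid (overlong encoding)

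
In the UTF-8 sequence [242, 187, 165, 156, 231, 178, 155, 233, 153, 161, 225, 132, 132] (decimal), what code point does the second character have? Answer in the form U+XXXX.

Offset 0: leading byte 0xF2 = 11110010 → 4-byte char #1 = F2 BB A5 9C.
Offset 4: leading byte 0xE7 = 11100111 → 3-byte char #2 = E7 B2 9B.
Leading byte 0xE7 = 11100111 matches 1110xxxx → 3-byte sequence.
Byte 1: 0xE7 = 11100111, payload 0111 (4 bits).
Byte 2: 0xB2 = 10110010 (10xxxxxx ✓), payload 110010.
Byte 3: 0x9B = 10011011 (10xxxxxx ✓), payload 011011.
Concatenate: 0111110010011011 = 0x7C9B (16 bits → U+7C9B).

U+7C9B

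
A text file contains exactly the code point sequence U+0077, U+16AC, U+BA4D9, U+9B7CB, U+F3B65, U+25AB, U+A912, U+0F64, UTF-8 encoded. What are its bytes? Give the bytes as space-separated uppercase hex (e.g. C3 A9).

U+0077: 1-byte form → 77.
U+16AC: 3-byte form → E1 9A AC.
U+BA4D9: 4-byte form → F2 BA 93 99.
U+9B7CB: 4-byte form → F2 9B 9F 8B.
U+F3B65: 4-byte form → F3 B3 AD A5.
U+25AB: 3-byte form → E2 96 AB.
U+A912: 3-byte form → EA A4 92.
U+0F64: 3-byte form → E0 BD A4.
Concatenated (25 bytes): 77 E1 9A AC F2 BA 93 99 F2 9B 9F 8B F3 B3 AD A5 E2 96 AB EA A4 92 E0 BD A4.

77 E1 9A AC F2 BA 93 99 F2 9B 9F 8B F3 B3 AD A5 E2 96 AB EA A4 92 E0 BD A4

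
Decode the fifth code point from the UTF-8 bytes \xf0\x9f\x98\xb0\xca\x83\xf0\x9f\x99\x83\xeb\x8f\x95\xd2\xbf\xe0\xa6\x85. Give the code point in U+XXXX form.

U+04BF

Offset 0: leading byte 0xF0 = 11110000 → 4-byte char #1 = F0 9F 98 B0.
Offset 4: leading byte 0xCA = 11001010 → 2-byte char #2 = CA 83.
Offset 6: leading byte 0xF0 = 11110000 → 4-byte char #3 = F0 9F 99 83.
Offset 10: leading byte 0xEB = 11101011 → 3-byte char #4 = EB 8F 95.
Offset 13: leading byte 0xD2 = 11010010 → 2-byte char #5 = D2 BF.
Leading byte 0xD2 = 11010010 matches 110xxxxx → 2-byte sequence.
Byte 1: 0xD2 = 11010010, payload 10010 (5 bits).
Byte 2: 0xBF = 10111111 (10xxxxxx ✓), payload 111111.
Concatenate: 10010111111 = 0x4BF (11 bits → U+04BF).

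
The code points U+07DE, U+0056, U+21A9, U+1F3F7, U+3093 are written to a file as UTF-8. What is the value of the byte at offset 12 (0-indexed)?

U+07DE → 2-byte form DF 9E at offsets 0–1.
U+0056 → 1-byte form 56 at offsets 2–2.
U+21A9 → 3-byte form E2 86 A9 at offsets 3–5.
U+1F3F7 → 4-byte form F0 9F 8F B7 at offsets 6–9.
U+3093 → 3-byte form E3 82 93 at offsets 10–12.
Offset 12 falls in char 5's range; it's byte 3 of E3 82 93 = 0x93.

0x93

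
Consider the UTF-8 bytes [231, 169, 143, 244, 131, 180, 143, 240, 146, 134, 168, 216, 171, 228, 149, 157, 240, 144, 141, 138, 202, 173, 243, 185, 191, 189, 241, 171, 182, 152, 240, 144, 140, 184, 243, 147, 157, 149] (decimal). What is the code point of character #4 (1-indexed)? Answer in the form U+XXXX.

Offset 0: leading byte 0xE7 = 11100111 → 3-byte char #1 = E7 A9 8F.
Offset 3: leading byte 0xF4 = 11110100 → 4-byte char #2 = F4 83 B4 8F.
Offset 7: leading byte 0xF0 = 11110000 → 4-byte char #3 = F0 92 86 A8.
Offset 11: leading byte 0xD8 = 11011000 → 2-byte char #4 = D8 AB.
Leading byte 0xD8 = 11011000 matches 110xxxxx → 2-byte sequence.
Byte 1: 0xD8 = 11011000, payload 11000 (5 bits).
Byte 2: 0xAB = 10101011 (10xxxxxx ✓), payload 101011.
Concatenate: 11000101011 = 0x62B (11 bits → U+062B).

U+062B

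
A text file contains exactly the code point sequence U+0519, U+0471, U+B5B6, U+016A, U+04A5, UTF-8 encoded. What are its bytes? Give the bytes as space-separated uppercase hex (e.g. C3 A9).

D4 99 D1 B1 EB 96 B6 C5 AA D2 A5

U+0519: 2-byte form → D4 99.
U+0471: 2-byte form → D1 B1.
U+B5B6: 3-byte form → EB 96 B6.
U+016A: 2-byte form → C5 AA.
U+04A5: 2-byte form → D2 A5.
Concatenated (11 bytes): D4 99 D1 B1 EB 96 B6 C5 AA D2 A5.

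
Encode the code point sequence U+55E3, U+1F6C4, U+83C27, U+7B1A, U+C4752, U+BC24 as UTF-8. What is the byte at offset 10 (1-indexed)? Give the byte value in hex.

0xB0

1-indexed offset 10 is 0-indexed offset 9.
U+55E3 → 3-byte form E5 97 A3 at offsets 0–2.
U+1F6C4 → 4-byte form F0 9F 9B 84 at offsets 3–6.
U+83C27 → 4-byte form F2 83 B0 A7 at offsets 7–10.
Offset 9 falls in char 3's range; it's byte 3 of F2 83 B0 A7 = 0xB0.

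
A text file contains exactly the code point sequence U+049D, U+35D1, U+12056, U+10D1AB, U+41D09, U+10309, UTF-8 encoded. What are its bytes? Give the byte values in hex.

U+049D: 2-byte form → D2 9D.
U+35D1: 3-byte form → E3 97 91.
U+12056: 4-byte form → F0 92 81 96.
U+10D1AB: 4-byte form → F4 8D 86 AB.
U+41D09: 4-byte form → F1 81 B4 89.
U+10309: 4-byte form → F0 90 8C 89.
Concatenated (21 bytes): D2 9D E3 97 91 F0 92 81 96 F4 8D 86 AB F1 81 B4 89 F0 90 8C 89.

D2 9D E3 97 91 F0 92 81 96 F4 8D 86 AB F1 81 B4 89 F0 90 8C 89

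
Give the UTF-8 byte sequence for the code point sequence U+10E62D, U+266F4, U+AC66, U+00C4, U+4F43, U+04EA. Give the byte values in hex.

U+10E62D: 4-byte form → F4 8E 98 AD.
U+266F4: 4-byte form → F0 A6 9B B4.
U+AC66: 3-byte form → EA B1 A6.
U+00C4: 2-byte form → C3 84.
U+4F43: 3-byte form → E4 BD 83.
U+04EA: 2-byte form → D3 AA.
Concatenated (18 bytes): F4 8E 98 AD F0 A6 9B B4 EA B1 A6 C3 84 E4 BD 83 D3 AA.

F4 8E 98 AD F0 A6 9B B4 EA B1 A6 C3 84 E4 BD 83 D3 AA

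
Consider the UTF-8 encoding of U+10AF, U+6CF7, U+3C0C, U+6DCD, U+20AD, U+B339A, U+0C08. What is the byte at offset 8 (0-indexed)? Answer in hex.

U+10AF → 3-byte form E1 82 AF at offsets 0–2.
U+6CF7 → 3-byte form E6 B3 B7 at offsets 3–5.
U+3C0C → 3-byte form E3 B0 8C at offsets 6–8.
Offset 8 falls in char 3's range; it's byte 3 of E3 B0 8C = 0x8C.

0x8C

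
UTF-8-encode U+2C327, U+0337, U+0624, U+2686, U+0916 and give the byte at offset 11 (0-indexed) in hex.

0xE0

U+2C327 → 4-byte form F0 AC 8C A7 at offsets 0–3.
U+0337 → 2-byte form CC B7 at offsets 4–5.
U+0624 → 2-byte form D8 A4 at offsets 6–7.
U+2686 → 3-byte form E2 9A 86 at offsets 8–10.
U+0916 → 3-byte form E0 A4 96 at offsets 11–13.
Offset 11 falls in char 5's range; it's byte 1 of E0 A4 96 = 0xE0.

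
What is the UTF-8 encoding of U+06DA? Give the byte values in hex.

DB 9A

U+06DA = 0x6DA = 1754 decimal. In range U+0080–U+07FF → 2-byte form: 110xxxxx 10xxxxxx.
Binary (11 bits): 11011011010.
Split 5+6: 11011 | 011010.
Byte 1: 11011011 = 0xDB.
Byte 2: 10011010 = 0x9A.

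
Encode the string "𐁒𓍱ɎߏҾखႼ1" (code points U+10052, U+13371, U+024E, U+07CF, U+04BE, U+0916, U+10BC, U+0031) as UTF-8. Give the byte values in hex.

U+10052: 4-byte form → F0 90 81 92.
U+13371: 4-byte form → F0 93 8D B1.
U+024E: 2-byte form → C9 8E.
U+07CF: 2-byte form → DF 8F.
U+04BE: 2-byte form → D2 BE.
U+0916: 3-byte form → E0 A4 96.
U+10BC: 3-byte form → E1 82 BC.
U+0031: 1-byte form → 31.
Concatenated (21 bytes): F0 90 81 92 F0 93 8D B1 C9 8E DF 8F D2 BE E0 A4 96 E1 82 BC 31.

F0 90 81 92 F0 93 8D B1 C9 8E DF 8F D2 BE E0 A4 96 E1 82 BC 31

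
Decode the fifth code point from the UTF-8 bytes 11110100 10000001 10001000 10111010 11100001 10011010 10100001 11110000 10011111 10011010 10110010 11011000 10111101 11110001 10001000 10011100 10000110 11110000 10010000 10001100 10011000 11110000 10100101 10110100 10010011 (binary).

Offset 0: leading byte 0xF4 = 11110100 → 4-byte char #1 = F4 81 88 BA.
Offset 4: leading byte 0xE1 = 11100001 → 3-byte char #2 = E1 9A A1.
Offset 7: leading byte 0xF0 = 11110000 → 4-byte char #3 = F0 9F 9A B2.
Offset 11: leading byte 0xD8 = 11011000 → 2-byte char #4 = D8 BD.
Offset 13: leading byte 0xF1 = 11110001 → 4-byte char #5 = F1 88 9C 86.
Leading byte 0xF1 = 11110001 matches 11110xxx → 4-byte sequence.
Byte 1: 0xF1 = 11110001, payload 001 (3 bits).
Byte 2: 0x88 = 10001000 (10xxxxxx ✓), payload 001000.
Byte 3: 0x9C = 10011100 (10xxxxxx ✓), payload 011100.
Byte 4: 0x86 = 10000110 (10xxxxxx ✓), payload 000110.
Concatenate: 001001000011100000110 = 0x48706 (21 bits → U+48706).

U+48706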